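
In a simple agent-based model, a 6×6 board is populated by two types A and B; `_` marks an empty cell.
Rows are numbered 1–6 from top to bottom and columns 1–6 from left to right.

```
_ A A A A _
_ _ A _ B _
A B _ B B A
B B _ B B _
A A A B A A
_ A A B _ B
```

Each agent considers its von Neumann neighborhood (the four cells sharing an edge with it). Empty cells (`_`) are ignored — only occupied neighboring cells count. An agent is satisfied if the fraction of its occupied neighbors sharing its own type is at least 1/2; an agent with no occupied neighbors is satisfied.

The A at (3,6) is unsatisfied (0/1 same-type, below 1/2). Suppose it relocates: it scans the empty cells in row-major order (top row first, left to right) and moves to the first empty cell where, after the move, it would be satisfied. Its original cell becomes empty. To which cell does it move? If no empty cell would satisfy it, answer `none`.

Vacating (3,6). Empty cells in order:
  (1,1): 1/1 same-type → satisfied — stop here.

(1,1)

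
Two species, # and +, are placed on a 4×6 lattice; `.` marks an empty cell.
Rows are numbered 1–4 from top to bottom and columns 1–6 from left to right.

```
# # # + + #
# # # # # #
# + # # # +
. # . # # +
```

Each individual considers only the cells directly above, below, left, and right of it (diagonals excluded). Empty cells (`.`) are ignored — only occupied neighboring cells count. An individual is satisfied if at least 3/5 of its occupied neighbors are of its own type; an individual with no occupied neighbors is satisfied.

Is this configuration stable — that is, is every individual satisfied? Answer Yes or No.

Row 1: (1,1)# 2/2 satisfied · (1,2)# 3/3 satisfied · (1,3)# 2/3 satisfied · (1,4)+ 1/3 not · (1,5)+ 1/3 not · (1,6)# 1/2 not
Row 2: (2,1)# 3/3 satisfied · (2,2)# 3/4 satisfied · (2,3)# 4/4 satisfied · (2,4)# 3/4 satisfied · (2,5)# 3/4 satisfied · (2,6)# 2/3 satisfied
Row 3: (3,1)# 1/2 not · (3,2)+ 0/4 not · (3,3)# 2/3 satisfied · (3,4)# 4/4 satisfied · (3,5)# 3/4 satisfied · (3,6)+ 1/3 not
Row 4: (4,2)# 0/1 not · (4,4)# 2/2 satisfied · (4,5)# 2/3 satisfied · (4,6)+ 1/2 not
For instance (1,4) has only 1/3 same-type neighbors, below 3/5.

No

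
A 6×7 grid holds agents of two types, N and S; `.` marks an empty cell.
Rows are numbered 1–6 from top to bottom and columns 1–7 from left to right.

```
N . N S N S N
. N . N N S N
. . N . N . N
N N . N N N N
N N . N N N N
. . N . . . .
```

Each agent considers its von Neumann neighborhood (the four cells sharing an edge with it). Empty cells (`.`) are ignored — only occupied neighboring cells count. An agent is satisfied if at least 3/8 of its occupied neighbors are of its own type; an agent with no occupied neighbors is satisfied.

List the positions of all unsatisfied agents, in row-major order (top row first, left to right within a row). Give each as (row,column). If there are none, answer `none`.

Row 1: (1,1)N 0/0 ok · (1,3)N 0/1 unhappy · (1,4)S 0/3 unhappy · (1,5)N 1/3 unhappy · (1,6)S 1/3 unhappy · (1,7)N 1/2 ok
Row 2: (2,2)N 0/0 ok · (2,4)N 1/2 ok · (2,5)N 3/4 ok · (2,6)S 1/3 unhappy · (2,7)N 2/3 ok
Row 3: (3,3)N 0/0 ok · (3,5)N 2/2 ok · (3,7)N 2/2 ok
Row 4: (4,1)N 2/2 ok · (4,2)N 2/2 ok · (4,4)N 2/2 ok · (4,5)N 4/4 ok · (4,6)N 3/3 ok · (4,7)N 3/3 ok
Row 5: (5,1)N 2/2 ok · (5,2)N 2/2 ok · (5,4)N 2/2 ok · (5,5)N 3/3 ok · (5,6)N 3/3 ok · (5,7)N 2/2 ok
Row 6: (6,3)N 0/0 ok

(1,3), (1,4), (1,5), (1,6), (2,6)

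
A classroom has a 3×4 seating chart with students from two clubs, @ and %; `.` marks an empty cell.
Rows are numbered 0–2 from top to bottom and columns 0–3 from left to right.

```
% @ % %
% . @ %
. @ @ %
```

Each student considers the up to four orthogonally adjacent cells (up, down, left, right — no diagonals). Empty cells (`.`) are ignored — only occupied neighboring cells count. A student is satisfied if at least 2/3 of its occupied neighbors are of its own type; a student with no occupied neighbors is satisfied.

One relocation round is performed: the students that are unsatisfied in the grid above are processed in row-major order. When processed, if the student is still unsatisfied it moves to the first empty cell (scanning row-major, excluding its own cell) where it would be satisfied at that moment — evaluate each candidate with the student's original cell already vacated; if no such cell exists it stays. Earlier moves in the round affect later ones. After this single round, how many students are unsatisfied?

Initially unsatisfied (in order): (0,0), (0,1), (0,2), (1,2), (2,3).
  (0,0): no empty cell satisfies it; stays.
  (0,1) → (1,1).
  (0,2): no empty cell satisfies it; stays.
  (1,2): no empty cell satisfies it; stays.
  (2,3) → (0,1).
Resulting grid:
% % % %
% @ @ %
. @ @ .
Unsatisfied now: (1,0), (1,1), (1,2), (1,3).

4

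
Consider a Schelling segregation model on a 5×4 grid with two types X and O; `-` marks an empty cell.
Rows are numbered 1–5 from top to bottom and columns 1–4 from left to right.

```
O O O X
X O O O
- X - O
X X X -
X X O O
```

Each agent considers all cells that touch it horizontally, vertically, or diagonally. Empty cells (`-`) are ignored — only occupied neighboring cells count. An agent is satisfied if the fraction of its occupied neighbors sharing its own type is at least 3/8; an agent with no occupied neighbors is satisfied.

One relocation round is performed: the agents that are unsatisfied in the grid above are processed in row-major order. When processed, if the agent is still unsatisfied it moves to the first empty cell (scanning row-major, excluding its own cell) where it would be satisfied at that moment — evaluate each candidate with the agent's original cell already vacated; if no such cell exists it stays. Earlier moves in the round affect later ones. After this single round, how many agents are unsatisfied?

1

Initially unsatisfied (in order): (1,4), (2,1), (5,3).
  (1,4) → (3,1).
  (2,1): now satisfied by earlier moves; stays.
  (5,3) → (1,4).
Resulting grid:
O O O O
X O O O
X X - O
X X X -
X X - O
Unsatisfied now: (5,4).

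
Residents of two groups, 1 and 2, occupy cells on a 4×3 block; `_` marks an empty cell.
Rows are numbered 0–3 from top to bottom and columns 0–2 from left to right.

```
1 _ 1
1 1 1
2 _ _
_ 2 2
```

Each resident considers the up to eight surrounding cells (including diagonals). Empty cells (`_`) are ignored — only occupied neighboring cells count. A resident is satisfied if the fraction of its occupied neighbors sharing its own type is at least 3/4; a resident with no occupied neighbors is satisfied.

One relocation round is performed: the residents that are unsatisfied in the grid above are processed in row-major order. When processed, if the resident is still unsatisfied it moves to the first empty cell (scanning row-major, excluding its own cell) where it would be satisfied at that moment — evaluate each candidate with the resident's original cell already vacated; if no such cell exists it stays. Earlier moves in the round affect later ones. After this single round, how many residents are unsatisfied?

0

Initially unsatisfied (in order): (1,0), (2,0).
  (1,0) → (0,1).
  (2,0) → (3,0).
Resulting grid:
1 1 1
_ 1 1
_ _ _
2 2 2
All satisfied now.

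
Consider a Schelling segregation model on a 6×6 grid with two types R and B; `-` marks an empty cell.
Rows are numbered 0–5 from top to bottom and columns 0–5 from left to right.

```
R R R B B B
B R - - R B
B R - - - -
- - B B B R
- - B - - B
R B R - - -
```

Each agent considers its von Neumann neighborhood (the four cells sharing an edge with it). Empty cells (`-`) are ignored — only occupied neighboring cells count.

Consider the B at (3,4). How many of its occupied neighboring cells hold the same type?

1

Occupied neighbors of (3,4): (3,3)=B, (3,5)=R.
Same type (B): 1 of 2.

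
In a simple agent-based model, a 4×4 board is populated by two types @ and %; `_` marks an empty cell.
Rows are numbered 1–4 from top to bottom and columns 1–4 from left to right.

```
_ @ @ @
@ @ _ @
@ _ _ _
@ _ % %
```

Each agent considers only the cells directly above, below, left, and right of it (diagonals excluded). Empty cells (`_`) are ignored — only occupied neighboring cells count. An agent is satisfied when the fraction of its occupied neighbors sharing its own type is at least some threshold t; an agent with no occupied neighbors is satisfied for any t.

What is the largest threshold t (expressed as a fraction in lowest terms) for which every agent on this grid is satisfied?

(1,2)@ 2/2
(1,3)@ 2/2
(1,4)@ 2/2
(2,1)@ 2/2
(2,2)@ 2/2
(2,4)@ 1/1
(3,1)@ 2/2
(4,1)@ 1/1
(4,3)% 1/1
(4,4)% 1/1
The smallest same-type fraction is 2/2 at (1,2), which reduces to 1/1. Any threshold above that leaves this agent unsatisfied.

1/1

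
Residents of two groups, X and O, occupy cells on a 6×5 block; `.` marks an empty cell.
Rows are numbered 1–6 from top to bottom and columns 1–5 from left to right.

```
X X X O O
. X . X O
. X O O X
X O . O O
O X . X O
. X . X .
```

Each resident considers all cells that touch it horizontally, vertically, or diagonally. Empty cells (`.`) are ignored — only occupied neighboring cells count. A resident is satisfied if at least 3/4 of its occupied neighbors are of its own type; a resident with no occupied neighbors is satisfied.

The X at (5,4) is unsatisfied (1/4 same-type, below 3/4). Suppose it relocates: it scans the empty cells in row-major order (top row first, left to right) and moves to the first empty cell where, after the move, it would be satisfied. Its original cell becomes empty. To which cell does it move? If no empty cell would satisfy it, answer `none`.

(2,1)

Vacating (5,4). Empty cells in order:
  (2,1): 4/4 same-type → satisfied — stop here.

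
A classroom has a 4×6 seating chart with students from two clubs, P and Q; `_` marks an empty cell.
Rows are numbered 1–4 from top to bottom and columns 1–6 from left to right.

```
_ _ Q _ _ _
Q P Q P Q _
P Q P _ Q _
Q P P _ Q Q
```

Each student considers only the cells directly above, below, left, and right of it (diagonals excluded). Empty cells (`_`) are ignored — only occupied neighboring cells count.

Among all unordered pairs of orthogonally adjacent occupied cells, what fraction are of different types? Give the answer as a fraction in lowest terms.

Scan each occupied cell's neighbors to the right and below so each pair is counted once.
Row 1: Q(1,3)–Q(2,3)=  → 0/1 unlike.
Row 2: Q(2,1)–P(2,2)≠ Q(2,1)–P(3,1)≠ P(2,2)–Q(2,3)≠ P(2,2)–Q(3,2)≠ Q(2,3)–P(2,4)≠ Q(2,3)–P(3,3)≠ P(2,4)–Q(2,5)≠ Q(2,5)–Q(3,5)=  → 7/8 unlike.
Row 3: P(3,1)–Q(3,2)≠ P(3,1)–Q(4,1)≠ Q(3,2)–P(3,3)≠ Q(3,2)–P(4,2)≠ P(3,3)–P(4,3)= Q(3,5)–Q(4,5)=  → 4/6 unlike.
Row 4: Q(4,1)–P(4,2)≠ P(4,2)–P(4,3)= Q(4,5)–Q(4,6)=  → 1/3 unlike.
Total adjacent occupied pairs: 18; unlike-type pairs: 12.
12/18 reduces to 2/3.

2/3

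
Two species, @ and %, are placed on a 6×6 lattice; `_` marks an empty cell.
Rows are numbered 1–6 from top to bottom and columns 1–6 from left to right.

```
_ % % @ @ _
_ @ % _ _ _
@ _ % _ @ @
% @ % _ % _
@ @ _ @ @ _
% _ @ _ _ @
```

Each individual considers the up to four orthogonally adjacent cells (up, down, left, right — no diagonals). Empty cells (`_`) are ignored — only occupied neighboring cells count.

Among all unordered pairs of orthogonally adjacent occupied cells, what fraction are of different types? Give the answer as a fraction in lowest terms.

Scan each occupied cell's neighbors to the right and below so each pair is counted once.
From row 1: 2 unlike of 5 pairs (running 2/5).
From row 2: 1 unlike of 2 pairs (running 3/7).
From row 3: 2 unlike of 4 pairs (running 5/11).
From row 4: 4 unlike of 5 pairs (running 9/16).
From row 5: 1 unlike of 3 pairs (running 10/19).
Total adjacent occupied pairs: 19; unlike-type pairs: 10.
10/19 is already in lowest terms.

10/19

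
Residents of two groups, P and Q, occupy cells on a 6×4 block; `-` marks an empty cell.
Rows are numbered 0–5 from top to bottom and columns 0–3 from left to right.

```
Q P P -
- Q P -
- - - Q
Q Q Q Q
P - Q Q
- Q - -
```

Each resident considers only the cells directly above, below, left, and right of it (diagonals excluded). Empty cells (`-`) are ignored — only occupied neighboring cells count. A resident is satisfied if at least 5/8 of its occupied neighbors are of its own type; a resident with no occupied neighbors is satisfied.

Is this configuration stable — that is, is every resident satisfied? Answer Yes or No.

No

Row 0: (0,0)Q 0/1 ✗ · (0,1)P 1/3 ✗ · (0,2)P 2/2 ✓
Row 1: (1,1)Q 0/2 ✗ · (1,2)P 1/2 ✗
Row 2: (2,3)Q 1/1 ✓
Row 3: (3,0)Q 1/2 ✗ · (3,1)Q 2/2 ✓ · (3,2)Q 3/3 ✓ · (3,3)Q 3/3 ✓
Row 4: (4,0)P 0/1 ✗ · (4,2)Q 2/2 ✓ · (4,3)Q 2/2 ✓
Row 5: (5,1)Q 0/0 ✓
For instance (0,0) has only 0/1 same-type neighbors, below 5/8.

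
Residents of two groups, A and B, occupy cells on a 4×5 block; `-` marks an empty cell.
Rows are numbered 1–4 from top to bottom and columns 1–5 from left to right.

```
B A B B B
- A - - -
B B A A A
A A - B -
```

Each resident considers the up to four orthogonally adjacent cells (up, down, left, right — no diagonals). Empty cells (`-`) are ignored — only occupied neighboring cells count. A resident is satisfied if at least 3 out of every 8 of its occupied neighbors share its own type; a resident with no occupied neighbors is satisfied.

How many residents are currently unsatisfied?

4

(1,1)B 0/1 unhappy
(1,2)A 1/3 unhappy
(1,3)B 1/2 ok
(1,4)B 2/2 ok
(1,5)B 1/1 ok
(2,2)A 1/2 ok
(3,1)B 1/2 ok
(3,2)B 1/4 unhappy
(3,3)A 1/2 ok
(3,4)A 2/3 ok
(3,5)A 1/1 ok
(4,1)A 1/2 ok
(4,2)A 1/2 ok
(4,4)B 0/1 unhappy
Unsatisfied: (1,1), (1,2), (3,2), (4,4) — 4 in total.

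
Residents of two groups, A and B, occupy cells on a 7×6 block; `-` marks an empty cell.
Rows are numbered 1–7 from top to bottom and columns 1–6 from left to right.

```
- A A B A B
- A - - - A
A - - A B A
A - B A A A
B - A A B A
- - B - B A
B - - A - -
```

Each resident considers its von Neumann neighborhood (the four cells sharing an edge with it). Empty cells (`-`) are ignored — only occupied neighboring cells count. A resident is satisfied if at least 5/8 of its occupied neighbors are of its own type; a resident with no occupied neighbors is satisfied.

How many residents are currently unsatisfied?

Row 1: (1,2)A 2/2 satisfied · (1,3)A 1/2 not · (1,4)B 0/2 not · (1,5)A 0/2 not · (1,6)B 0/2 not
Row 2: (2,2)A 1/1 satisfied · (2,6)A 1/2 not
Row 3: (3,1)A 1/1 satisfied · (3,4)A 1/2 not · (3,5)B 0/3 not · (3,6)A 2/3 satisfied
Row 4: (4,1)A 1/2 not · (4,3)B 0/2 not · (4,4)A 3/4 satisfied · (4,5)A 2/4 not · (4,6)A 3/3 satisfied
Row 5: (5,1)B 0/1 not · (5,3)A 1/3 not · (5,4)A 2/3 satisfied · (5,5)B 1/4 not · (5,6)A 2/3 satisfied
Row 6: (6,3)B 0/1 not · (6,5)B 1/2 not · (6,6)A 1/2 not
Row 7: (7,1)B 0/0 satisfied · (7,4)A 0/0 satisfied
Unsatisfied: (1,3), (1,4), (1,5), (1,6), (2,6), (3,4), (3,5), (4,1), (4,3), (4,5), (5,1), (5,3), (5,5), (6,3), (6,5), (6,6) — 16 in total.

16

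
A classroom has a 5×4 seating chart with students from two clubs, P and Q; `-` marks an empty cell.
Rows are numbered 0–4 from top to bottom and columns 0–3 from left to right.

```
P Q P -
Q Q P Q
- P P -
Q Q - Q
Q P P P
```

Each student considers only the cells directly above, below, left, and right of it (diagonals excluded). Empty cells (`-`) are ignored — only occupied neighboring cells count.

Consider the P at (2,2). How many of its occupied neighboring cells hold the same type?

2

Occupied neighbors of (2,2): (1,2)=P, (2,1)=P.
Same type (P): 2 of 2.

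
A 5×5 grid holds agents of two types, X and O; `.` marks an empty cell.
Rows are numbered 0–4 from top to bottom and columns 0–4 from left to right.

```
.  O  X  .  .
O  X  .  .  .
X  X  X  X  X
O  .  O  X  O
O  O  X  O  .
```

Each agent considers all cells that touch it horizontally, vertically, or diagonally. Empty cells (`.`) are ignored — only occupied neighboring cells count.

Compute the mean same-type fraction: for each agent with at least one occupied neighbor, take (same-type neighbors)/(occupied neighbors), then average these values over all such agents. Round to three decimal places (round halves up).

(0,1)O 1/3
(0,2)X 1/2
(1,0)O 1/4
(1,1)X 4/6
(2,0)X 2/4
(2,1)X 3/6
(2,2)X 4/5
(2,3)X 3/5
(2,4)X 2/3
(3,0)O 2/4
(3,2)O 2/7
(3,3)X 4/7
(3,4)O 1/4
(4,0)O 2/2
(4,1)O 3/4
(4,2)X 1/4
(4,3)O 2/4
Sum over 17 agents: 1/3 + 1/2 + 1/4 + 4/6 + 2/4 + 3/6 + 4/5 + 3/5 + 2/3 + 2/4 + 2/7 + 4/7 + 1/4 + 2/2 + 3/4 + 1/4 + 2/4 = 937/105; mean = 937/105 ÷ 17 = 937/1785 = 0.524929… → 0.525.

0.525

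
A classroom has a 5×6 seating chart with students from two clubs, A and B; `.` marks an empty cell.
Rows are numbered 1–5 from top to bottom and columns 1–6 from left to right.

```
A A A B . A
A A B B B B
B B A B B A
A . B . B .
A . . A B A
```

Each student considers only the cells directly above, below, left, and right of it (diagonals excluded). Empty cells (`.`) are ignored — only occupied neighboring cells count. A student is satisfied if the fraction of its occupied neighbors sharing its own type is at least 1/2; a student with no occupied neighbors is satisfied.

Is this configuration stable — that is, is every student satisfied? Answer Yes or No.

Row 1: (1,1)A 2/2 ✓ · (1,2)A 3/3 ✓ · (1,3)A 1/3 ✗ · (1,4)B 1/2 ✓ · (1,6)A 0/1 ✗
Row 2: (2,1)A 2/3 ✓ · (2,2)A 2/4 ✓ · (2,3)B 1/4 ✗ · (2,4)B 4/4 ✓ · (2,5)B 3/3 ✓ · (2,6)B 1/3 ✗
Row 3: (3,1)B 1/3 ✗ · (3,2)B 1/3 ✗ · (3,3)A 0/4 ✗ · (3,4)B 2/3 ✓ · (3,5)B 3/4 ✓ · (3,6)A 0/2 ✗
Row 4: (4,1)A 1/2 ✓ · (4,3)B 0/1 ✗ · (4,5)B 2/2 ✓
Row 5: (5,1)A 1/1 ✓ · (5,4)A 0/1 ✗ · (5,5)B 1/3 ✗ · (5,6)A 0/1 ✗
For instance (1,3) has only 1/3 same-type neighbors, below 1/2.

No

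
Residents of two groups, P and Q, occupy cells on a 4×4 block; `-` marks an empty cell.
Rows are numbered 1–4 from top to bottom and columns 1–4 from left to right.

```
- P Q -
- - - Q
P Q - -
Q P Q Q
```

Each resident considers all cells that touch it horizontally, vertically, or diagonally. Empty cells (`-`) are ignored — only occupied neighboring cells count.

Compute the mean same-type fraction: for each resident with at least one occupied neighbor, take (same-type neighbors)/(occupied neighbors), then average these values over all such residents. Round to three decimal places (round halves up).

Row 1: (1,2)P 0/1 · (1,3)Q 1/2
Row 2: (2,4)Q 1/1
Row 3: (3,1)P 1/3 · (3,2)Q 2/4
Row 4: (4,1)Q 1/3 · (4,2)P 1/4 · (4,3)Q 2/3 · (4,4)Q 1/1
Sum over 9 residents: 0/1 + 1/2 + 1/1 + 1/3 + 2/4 + 1/3 + 1/4 + 2/3 + 1/1 = 55/12; mean = 55/12 ÷ 9 = 55/108 = 0.509259… → 0.509.

0.509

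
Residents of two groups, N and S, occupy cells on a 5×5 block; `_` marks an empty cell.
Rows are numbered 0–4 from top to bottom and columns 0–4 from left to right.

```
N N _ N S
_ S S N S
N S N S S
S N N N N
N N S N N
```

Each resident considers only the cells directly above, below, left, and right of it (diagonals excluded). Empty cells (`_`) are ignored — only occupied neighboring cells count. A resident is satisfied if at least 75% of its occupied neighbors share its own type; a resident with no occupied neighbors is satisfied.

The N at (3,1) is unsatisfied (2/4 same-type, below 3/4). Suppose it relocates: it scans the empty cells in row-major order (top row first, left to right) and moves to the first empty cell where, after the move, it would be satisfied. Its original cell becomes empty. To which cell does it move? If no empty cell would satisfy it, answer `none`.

none

Vacating (3,1). Empty cells in order:
  (0,2): 2/3 same-type → still unsatisfied.
  (1,0): 2/3 same-type → still unsatisfied.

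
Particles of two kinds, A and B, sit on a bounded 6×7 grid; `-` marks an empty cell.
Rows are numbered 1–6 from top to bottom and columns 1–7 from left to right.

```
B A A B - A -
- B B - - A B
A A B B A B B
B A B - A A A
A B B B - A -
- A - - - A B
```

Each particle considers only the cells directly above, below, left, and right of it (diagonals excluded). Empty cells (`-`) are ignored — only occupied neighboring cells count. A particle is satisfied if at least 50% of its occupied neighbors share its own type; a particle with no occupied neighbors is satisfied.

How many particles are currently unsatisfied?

Row 1: (1,1)B 0/1 not · (1,2)A 1/3 not · (1,3)A 1/3 not · (1,4)B 0/1 not · (1,6)A 1/1 satisfied
Row 2: (2,2)B 1/3 not · (2,3)B 2/3 satisfied · (2,6)A 1/3 not · (2,7)B 1/2 satisfied
Row 3: (3,1)A 1/2 satisfied · (3,2)A 2/4 satisfied · (3,3)B 3/4 satisfied · (3,4)B 1/2 satisfied · (3,5)A 1/3 not · (3,6)B 1/4 not · (3,7)B 2/3 satisfied
Row 4: (4,1)B 0/3 not · (4,2)A 1/4 not · (4,3)B 2/3 satisfied · (4,5)A 2/2 satisfied · (4,6)A 3/4 satisfied · (4,7)A 1/2 satisfied
Row 5: (5,1)A 0/2 not · (5,2)B 1/4 not · (5,3)B 3/3 satisfied · (5,4)B 1/1 satisfied · (5,6)A 2/2 satisfied
Row 6: (6,2)A 0/1 not · (6,6)A 1/2 satisfied · (6,7)B 0/1 not
Unsatisfied: (1,1), (1,2), (1,3), (1,4), (2,2), (2,6), (3,5), (3,6), (4,1), (4,2), (5,1), (5,2), (6,2), (6,7) — 14 in total.

14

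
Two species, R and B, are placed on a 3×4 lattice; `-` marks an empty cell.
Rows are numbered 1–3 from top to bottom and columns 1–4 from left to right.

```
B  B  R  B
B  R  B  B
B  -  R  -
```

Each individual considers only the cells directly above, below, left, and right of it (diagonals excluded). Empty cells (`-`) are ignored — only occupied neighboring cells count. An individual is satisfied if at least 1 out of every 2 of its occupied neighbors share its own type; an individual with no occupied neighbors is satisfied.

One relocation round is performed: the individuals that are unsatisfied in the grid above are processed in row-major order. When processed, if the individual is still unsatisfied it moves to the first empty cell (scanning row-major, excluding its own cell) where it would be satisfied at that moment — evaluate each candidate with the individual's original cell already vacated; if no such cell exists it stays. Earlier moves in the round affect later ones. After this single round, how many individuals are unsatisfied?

Initially unsatisfied (in order): (1,2), (1,3), (2,2), (2,3), (3,3).
  (1,2) → (3,4).
  (1,3) → (1,2).
  (2,2) → (3,2).
  (2,3): now satisfied by earlier moves; stays.
  (3,3) → (2,2).
Resulting grid:
B R - B
B R B B
B R - B
All satisfied now.

0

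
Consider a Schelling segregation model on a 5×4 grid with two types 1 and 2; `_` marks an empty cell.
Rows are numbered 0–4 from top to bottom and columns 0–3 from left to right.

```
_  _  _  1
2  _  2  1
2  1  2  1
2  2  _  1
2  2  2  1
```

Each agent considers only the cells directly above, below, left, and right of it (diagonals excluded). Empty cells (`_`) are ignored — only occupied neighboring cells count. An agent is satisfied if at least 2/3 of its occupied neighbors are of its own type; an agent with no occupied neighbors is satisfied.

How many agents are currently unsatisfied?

Row 0: (0,3)1 1/1 satisfied
Row 1: (1,0)2 1/1 satisfied · (1,2)2 1/2 not · (1,3)1 2/3 satisfied
Row 2: (2,0)2 2/3 satisfied · (2,1)1 0/3 not · (2,2)2 1/3 not · (2,3)1 2/3 satisfied
Row 3: (3,0)2 3/3 satisfied · (3,1)2 2/3 satisfied · (3,3)1 2/2 satisfied
Row 4: (4,0)2 2/2 satisfied · (4,1)2 3/3 satisfied · (4,2)2 1/2 not · (4,3)1 1/2 not
Unsatisfied: (1,2), (2,1), (2,2), (4,2), (4,3) — 5 in total.

5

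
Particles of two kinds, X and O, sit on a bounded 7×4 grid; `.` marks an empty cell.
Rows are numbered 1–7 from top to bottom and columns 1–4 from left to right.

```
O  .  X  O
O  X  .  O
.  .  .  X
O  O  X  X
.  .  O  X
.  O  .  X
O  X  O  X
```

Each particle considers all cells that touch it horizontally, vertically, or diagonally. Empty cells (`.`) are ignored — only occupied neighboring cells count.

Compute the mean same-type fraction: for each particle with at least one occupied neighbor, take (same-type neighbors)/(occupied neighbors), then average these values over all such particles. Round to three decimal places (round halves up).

Row 1: (1,1)O 1/2 · (1,3)X 1/3 · (1,4)O 1/2
Row 2: (2,1)O 1/2 · (2,2)X 1/3 · (2,4)O 1/3
Row 3: (3,4)X 2/3
Row 4: (4,1)O 1/1 · (4,2)O 2/3 · (4,3)X 3/5 · (4,4)X 3/4
Row 5: (5,3)O 2/6 · (5,4)X 3/4
Row 6: (6,2)O 3/4 · (6,4)X 2/4
Row 7: (7,1)O 1/2 · (7,2)X 0/3 · (7,3)O 1/4 · (7,4)X 1/2
Sum over 19 particles: 1/2 + 1/3 + 1/2 + 1/2 + 1/3 + 1/3 + 2/3 + 1/1 + 2/3 + 3/5 + 3/4 + 2/6 + 3/4 + 3/4 + 2/4 + 1/2 + 0/3 + 1/4 + 1/2 = 293/30; mean = 293/30 ÷ 19 = 293/570 = 0.514035… → 0.514.

0.514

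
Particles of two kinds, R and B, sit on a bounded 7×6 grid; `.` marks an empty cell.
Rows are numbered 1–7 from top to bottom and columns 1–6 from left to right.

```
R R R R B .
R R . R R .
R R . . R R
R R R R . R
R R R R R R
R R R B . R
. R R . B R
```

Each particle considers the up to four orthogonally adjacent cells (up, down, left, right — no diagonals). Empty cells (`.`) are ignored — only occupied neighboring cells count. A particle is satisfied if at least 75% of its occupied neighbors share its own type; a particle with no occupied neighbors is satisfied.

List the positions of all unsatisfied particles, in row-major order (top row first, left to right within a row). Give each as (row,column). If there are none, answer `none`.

(1,1)R 2/2 ✓
(1,2)R 3/3 ✓
(1,3)R 2/2 ✓
(1,4)R 2/3 ✗
(1,5)B 0/2 ✗
(2,1)R 3/3 ✓
(2,2)R 3/3 ✓
(2,4)R 2/2 ✓
(2,5)R 2/3 ✗
(3,1)R 3/3 ✓
(3,2)R 3/3 ✓
(3,5)R 2/2 ✓
(3,6)R 2/2 ✓
(4,1)R 3/3 ✓
(4,2)R 4/4 ✓
(4,3)R 3/3 ✓
(4,4)R 2/2 ✓
(4,6)R 2/2 ✓
(5,1)R 3/3 ✓
(5,2)R 4/4 ✓
(5,3)R 4/4 ✓
(5,4)R 3/4 ✓
(5,5)R 2/2 ✓
(5,6)R 3/3 ✓
(6,1)R 2/2 ✓
(6,2)R 4/4 ✓
(6,3)R 3/4 ✓
(6,4)B 0/2 ✗
(6,6)R 2/2 ✓
(7,2)R 2/2 ✓
(7,3)R 2/2 ✓
(7,5)B 0/1 ✗
(7,6)R 1/2 ✗

(1,4), (1,5), (2,5), (6,4), (7,5), (7,6)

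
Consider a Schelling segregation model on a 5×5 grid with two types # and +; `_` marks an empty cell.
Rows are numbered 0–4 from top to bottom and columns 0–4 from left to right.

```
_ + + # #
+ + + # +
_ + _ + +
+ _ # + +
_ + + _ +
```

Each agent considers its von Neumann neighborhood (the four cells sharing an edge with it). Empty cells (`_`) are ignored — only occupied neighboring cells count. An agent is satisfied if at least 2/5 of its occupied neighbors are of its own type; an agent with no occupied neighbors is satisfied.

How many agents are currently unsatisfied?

Row 0: (0,1)+ 2/2 ok · (0,2)+ 2/3 ok · (0,3)# 2/3 ok · (0,4)# 1/2 ok
Row 1: (1,0)+ 1/1 ok · (1,1)+ 4/4 ok · (1,2)+ 2/3 ok · (1,3)# 1/4 unhappy · (1,4)+ 1/3 unhappy
Row 2: (2,1)+ 1/1 ok · (2,3)+ 2/3 ok · (2,4)+ 3/3 ok
Row 3: (3,0)+ 0/0 ok · (3,2)# 0/2 unhappy · (3,3)+ 2/3 ok · (3,4)+ 3/3 ok
Row 4: (4,1)+ 1/1 ok · (4,2)+ 1/2 ok · (4,4)+ 1/1 ok
Unsatisfied: (1,3), (1,4), (3,2) — 3 in total.

3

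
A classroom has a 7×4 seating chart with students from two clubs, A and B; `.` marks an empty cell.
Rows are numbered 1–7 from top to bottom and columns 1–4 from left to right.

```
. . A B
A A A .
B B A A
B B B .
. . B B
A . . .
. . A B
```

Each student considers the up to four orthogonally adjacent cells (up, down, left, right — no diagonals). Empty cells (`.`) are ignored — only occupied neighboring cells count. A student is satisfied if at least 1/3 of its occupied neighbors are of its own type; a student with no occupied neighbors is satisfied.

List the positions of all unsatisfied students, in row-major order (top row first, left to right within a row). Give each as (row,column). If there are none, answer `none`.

Row 1: (1,3)A 1/2 ✓ · (1,4)B 0/1 ✗
Row 2: (2,1)A 1/2 ✓ · (2,2)A 2/3 ✓ · (2,3)A 3/3 ✓
Row 3: (3,1)B 2/3 ✓ · (3,2)B 2/4 ✓ · (3,3)A 2/4 ✓ · (3,4)A 1/1 ✓
Row 4: (4,1)B 2/2 ✓ · (4,2)B 3/3 ✓ · (4,3)B 2/3 ✓
Row 5: (5,3)B 2/2 ✓ · (5,4)B 1/1 ✓
Row 6: (6,1)A 0/0 ✓
Row 7: (7,3)A 0/1 ✗ · (7,4)B 0/1 ✗

(1,4), (7,3), (7,4)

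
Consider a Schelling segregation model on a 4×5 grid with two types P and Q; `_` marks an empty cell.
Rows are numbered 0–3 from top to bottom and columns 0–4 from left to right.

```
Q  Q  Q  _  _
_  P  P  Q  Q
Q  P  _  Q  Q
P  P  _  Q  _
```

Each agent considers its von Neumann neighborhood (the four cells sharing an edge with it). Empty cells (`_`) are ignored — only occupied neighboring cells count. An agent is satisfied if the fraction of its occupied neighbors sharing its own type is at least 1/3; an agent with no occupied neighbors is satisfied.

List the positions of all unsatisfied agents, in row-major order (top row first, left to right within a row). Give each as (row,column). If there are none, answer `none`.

(2,0)

(0,0)Q 1/1 ✓
(0,1)Q 2/3 ✓
(0,2)Q 1/2 ✓
(1,1)P 2/3 ✓
(1,2)P 1/3 ✓
(1,3)Q 2/3 ✓
(1,4)Q 2/2 ✓
(2,0)Q 0/2 ✗
(2,1)P 2/3 ✓
(2,3)Q 3/3 ✓
(2,4)Q 2/2 ✓
(3,0)P 1/2 ✓
(3,1)P 2/2 ✓
(3,3)Q 1/1 ✓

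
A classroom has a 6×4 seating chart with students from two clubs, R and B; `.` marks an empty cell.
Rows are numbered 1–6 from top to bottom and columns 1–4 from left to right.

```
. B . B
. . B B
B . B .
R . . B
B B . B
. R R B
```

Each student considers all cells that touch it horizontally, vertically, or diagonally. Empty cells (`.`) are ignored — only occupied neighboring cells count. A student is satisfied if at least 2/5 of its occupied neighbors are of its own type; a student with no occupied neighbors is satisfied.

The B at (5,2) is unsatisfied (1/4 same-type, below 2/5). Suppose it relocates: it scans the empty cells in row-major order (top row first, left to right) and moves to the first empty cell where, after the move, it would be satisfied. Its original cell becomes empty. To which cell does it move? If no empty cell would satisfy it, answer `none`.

Vacating (5,2). Empty cells in order:
  (1,1): 1/1 same-type → satisfied — stop here.

(1,1)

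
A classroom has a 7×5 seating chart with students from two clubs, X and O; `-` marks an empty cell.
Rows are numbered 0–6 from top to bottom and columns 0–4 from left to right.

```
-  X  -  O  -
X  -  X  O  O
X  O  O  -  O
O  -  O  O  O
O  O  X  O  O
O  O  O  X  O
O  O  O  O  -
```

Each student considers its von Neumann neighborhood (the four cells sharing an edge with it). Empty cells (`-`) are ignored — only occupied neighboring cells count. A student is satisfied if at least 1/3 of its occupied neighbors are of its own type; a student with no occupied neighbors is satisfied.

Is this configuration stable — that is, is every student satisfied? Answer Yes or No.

Row 0: (0,1)X 0/0 ok · (0,3)O 1/1 ok
Row 1: (1,0)X 1/1 ok · (1,2)X 0/2 unhappy · (1,3)O 2/3 ok · (1,4)O 2/2 ok
Row 2: (2,0)X 1/3 ok · (2,1)O 1/2 ok · (2,2)O 2/3 ok · (2,4)O 2/2 ok
Row 3: (3,0)O 1/2 ok · (3,2)O 2/3 ok · (3,3)O 3/3 ok · (3,4)O 3/3 ok
Row 4: (4,0)O 3/3 ok · (4,1)O 2/3 ok · (4,2)X 0/4 unhappy · (4,3)O 2/4 ok · (4,4)O 3/3 ok
Row 5: (5,0)O 3/3 ok · (5,1)O 4/4 ok · (5,2)O 2/4 ok · (5,3)X 0/4 unhappy · (5,4)O 1/2 ok
Row 6: (6,0)O 2/2 ok · (6,1)O 3/3 ok · (6,2)O 3/3 ok · (6,3)O 1/2 ok
For instance (1,2) has only 0/2 same-type neighbors, below 1/3.

No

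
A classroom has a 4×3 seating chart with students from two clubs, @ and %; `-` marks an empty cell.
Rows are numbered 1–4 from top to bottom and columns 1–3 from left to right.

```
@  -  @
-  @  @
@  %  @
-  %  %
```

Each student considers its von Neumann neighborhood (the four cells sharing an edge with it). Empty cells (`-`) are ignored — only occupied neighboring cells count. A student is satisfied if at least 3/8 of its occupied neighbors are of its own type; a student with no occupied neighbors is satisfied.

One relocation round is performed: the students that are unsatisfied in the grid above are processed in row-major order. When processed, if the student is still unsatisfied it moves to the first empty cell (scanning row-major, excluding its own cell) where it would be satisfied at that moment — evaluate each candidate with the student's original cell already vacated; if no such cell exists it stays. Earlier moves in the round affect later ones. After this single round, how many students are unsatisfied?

0

Initially unsatisfied (in order): (3,1), (3,2), (3,3).
  (3,1) → (1,2).
  (3,2) → (3,1).
  (3,3): now satisfied by earlier moves; stays.
Resulting grid:
@ @ @
- @ @
% - @
- % %
All satisfied now.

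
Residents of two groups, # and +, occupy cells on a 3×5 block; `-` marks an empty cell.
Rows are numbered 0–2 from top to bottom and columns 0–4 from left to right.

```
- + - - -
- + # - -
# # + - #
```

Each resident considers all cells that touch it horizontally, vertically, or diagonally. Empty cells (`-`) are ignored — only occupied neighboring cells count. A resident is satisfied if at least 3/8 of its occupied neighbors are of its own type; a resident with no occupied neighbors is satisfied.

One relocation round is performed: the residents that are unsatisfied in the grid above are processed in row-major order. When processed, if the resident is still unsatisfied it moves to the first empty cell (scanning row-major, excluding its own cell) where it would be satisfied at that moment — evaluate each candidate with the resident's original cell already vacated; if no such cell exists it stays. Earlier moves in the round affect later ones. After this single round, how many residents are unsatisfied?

Initially unsatisfied (in order): (1,2), (2,2).
  (1,2) → (0,3).
  (2,2): now satisfied by earlier moves; stays.
Resulting grid:
- + - # -
- + - - -
# # + - #
Unsatisfied now: (2,1).

1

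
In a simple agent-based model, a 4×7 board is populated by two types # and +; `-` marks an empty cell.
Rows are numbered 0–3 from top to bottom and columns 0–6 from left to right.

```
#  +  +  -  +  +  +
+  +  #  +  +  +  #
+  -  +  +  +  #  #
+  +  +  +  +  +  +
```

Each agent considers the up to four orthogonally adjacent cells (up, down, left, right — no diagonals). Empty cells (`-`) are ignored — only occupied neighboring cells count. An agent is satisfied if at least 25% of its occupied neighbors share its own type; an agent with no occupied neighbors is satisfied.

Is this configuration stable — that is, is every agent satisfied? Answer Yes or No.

(0,0)# 0/2 not
(0,1)+ 2/3 satisfied
(0,2)+ 1/2 satisfied
(0,4)+ 2/2 satisfied
(0,5)+ 3/3 satisfied
(0,6)+ 1/2 satisfied
(1,0)+ 2/3 satisfied
(1,1)+ 2/3 satisfied
(1,2)# 0/4 not
(1,3)+ 2/3 satisfied
(1,4)+ 4/4 satisfied
(1,5)+ 2/4 satisfied
(1,6)# 1/3 satisfied
(2,0)+ 2/2 satisfied
(2,2)+ 2/3 satisfied
(2,3)+ 4/4 satisfied
(2,4)+ 3/4 satisfied
(2,5)# 1/4 satisfied
(2,6)# 2/3 satisfied
(3,0)+ 2/2 satisfied
(3,1)+ 2/2 satisfied
(3,2)+ 3/3 satisfied
(3,3)+ 3/3 satisfied
(3,4)+ 3/3 satisfied
(3,5)+ 2/3 satisfied
(3,6)+ 1/2 satisfied
For instance (0,0) has only 0/2 same-type neighbors, below 1/4.

No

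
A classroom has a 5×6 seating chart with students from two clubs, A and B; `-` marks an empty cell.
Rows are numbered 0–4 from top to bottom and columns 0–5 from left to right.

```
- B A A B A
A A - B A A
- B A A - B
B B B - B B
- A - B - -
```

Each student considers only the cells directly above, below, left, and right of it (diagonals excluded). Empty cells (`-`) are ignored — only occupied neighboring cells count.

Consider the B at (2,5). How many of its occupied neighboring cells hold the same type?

1

Occupied neighbors of (2,5): (1,5)=A, (3,5)=B.
Same type (B): 1 of 2.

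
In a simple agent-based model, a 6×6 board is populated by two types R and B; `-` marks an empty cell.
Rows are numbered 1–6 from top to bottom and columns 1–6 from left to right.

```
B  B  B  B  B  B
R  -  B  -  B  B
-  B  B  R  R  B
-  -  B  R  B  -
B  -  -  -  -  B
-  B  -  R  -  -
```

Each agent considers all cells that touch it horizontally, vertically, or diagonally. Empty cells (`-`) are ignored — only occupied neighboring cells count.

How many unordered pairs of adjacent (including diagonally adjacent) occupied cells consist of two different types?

Scan each occupied cell's neighbors to the right and below (and the two forward diagonals) so each pair is counted once.
Row 1: B(1,1)–B(1,2)= B(1,1)–R(2,1)≠ B(1,2)–B(1,3)= B(1,2)–B(2,3)= B(1,2)–R(2,1)≠ B(1,3)–B(1,4)= B(1,3)–B(2,3)= B(1,4)–B(1,5)= B(1,4)–B(2,5)= B(1,4)–B(2,3)= B(1,5)–B(1,6)= B(1,5)–B(2,5)= B(1,5)–B(2,6)= B(1,6)–B(2,6)= B(1,6)–B(2,5)=  → 2/15 unlike.
Row 2: R(2,1)–B(3,2)≠ B(2,3)–B(3,3)= B(2,3)–R(3,4)≠ B(2,3)–B(3,2)= B(2,5)–B(2,6)= B(2,5)–R(3,5)≠ B(2,5)–B(3,6)= B(2,5)–R(3,4)≠ B(2,6)–B(3,6)= B(2,6)–R(3,5)≠  → 5/10 unlike.
Row 3: B(3,2)–B(3,3)= B(3,2)–B(4,3)= B(3,3)–R(3,4)≠ B(3,3)–B(4,3)= B(3,3)–R(4,4)≠ R(3,4)–R(3,5)= R(3,4)–R(4,4)= R(3,4)–B(4,5)≠ R(3,4)–B(4,3)≠ R(3,5)–B(3,6)≠ R(3,5)–B(4,5)≠ R(3,5)–R(4,4)= B(3,6)–B(4,5)=  → 6/13 unlike.
Row 4: B(4,3)–R(4,4)≠ R(4,4)–B(4,5)≠ B(4,5)–B(5,6)=  → 2/3 unlike.
Row 5: B(5,1)–B(6,2)=  → 0/1 unlike.
Total adjacent occupied pairs: 42; unlike-type pairs: 15.

15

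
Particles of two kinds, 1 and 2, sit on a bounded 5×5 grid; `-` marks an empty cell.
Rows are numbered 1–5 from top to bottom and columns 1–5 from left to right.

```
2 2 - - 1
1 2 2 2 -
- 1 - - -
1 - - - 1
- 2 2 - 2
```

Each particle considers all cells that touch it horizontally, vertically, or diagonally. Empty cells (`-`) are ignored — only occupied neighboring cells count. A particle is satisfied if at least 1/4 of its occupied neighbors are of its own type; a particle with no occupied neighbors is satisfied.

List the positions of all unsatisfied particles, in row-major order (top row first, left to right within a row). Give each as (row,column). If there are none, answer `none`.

(1,5), (4,5), (5,5)

Row 1: (1,1)2 2/3 ok · (1,2)2 3/4 ok · (1,5)1 0/1 unhappy
Row 2: (2,1)1 1/4 ok · (2,2)2 3/5 ok · (2,3)2 3/4 ok · (2,4)2 1/2 ok
Row 3: (3,2)1 2/4 ok
Row 4: (4,1)1 1/2 ok · (4,5)1 0/1 unhappy
Row 5: (5,2)2 1/2 ok · (5,3)2 1/1 ok · (5,5)2 0/1 unhappy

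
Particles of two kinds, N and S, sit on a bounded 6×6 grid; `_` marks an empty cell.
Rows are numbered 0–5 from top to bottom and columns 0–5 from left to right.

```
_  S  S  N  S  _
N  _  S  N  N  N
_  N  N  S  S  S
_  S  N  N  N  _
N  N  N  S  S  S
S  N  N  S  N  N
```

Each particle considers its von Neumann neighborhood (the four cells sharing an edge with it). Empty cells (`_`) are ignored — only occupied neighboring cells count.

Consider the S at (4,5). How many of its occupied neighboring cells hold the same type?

Occupied neighbors of (4,5): (5,5)=N, (4,4)=S.
Same type (S): 1 of 2.

1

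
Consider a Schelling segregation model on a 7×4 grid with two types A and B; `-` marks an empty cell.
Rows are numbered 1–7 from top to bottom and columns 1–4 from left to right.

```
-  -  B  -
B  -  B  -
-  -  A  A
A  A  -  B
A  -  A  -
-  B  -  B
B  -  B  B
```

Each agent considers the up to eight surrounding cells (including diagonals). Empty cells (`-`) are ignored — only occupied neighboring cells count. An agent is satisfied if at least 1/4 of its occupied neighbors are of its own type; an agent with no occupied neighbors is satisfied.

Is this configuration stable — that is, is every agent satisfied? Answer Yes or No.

No

Row 1: (1,3)B 1/1 ok
Row 2: (2,1)B 0/0 ok · (2,3)B 1/3 ok
Row 3: (3,3)A 2/4 ok · (3,4)A 1/3 ok
Row 4: (4,1)A 2/2 ok · (4,2)A 4/4 ok · (4,4)B 0/3 unhappy
Row 5: (5,1)A 2/3 ok · (5,3)A 1/4 ok
Row 6: (6,2)B 2/4 ok · (6,4)B 2/3 ok
Row 7: (7,1)B 1/1 ok · (7,3)B 3/3 ok · (7,4)B 2/2 ok
For instance (4,4) has only 0/3 same-type neighbors, below 1/4.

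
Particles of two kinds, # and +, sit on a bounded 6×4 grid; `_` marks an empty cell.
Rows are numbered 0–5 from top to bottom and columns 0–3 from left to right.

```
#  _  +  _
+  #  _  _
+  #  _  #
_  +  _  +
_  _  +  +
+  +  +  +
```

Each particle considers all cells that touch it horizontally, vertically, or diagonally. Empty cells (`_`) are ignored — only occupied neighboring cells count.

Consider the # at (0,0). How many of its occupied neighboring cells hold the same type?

Occupied neighbors of (0,0): (1,0)=+, (1,1)=#.
Same type (#): 1 of 2.

1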